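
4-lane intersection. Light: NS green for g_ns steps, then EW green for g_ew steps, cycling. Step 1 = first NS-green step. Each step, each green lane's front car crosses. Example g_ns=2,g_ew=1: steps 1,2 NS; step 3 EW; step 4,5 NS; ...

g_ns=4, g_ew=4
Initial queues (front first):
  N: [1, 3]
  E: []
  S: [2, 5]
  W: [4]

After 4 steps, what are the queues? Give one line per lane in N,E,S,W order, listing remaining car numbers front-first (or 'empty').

Step 1 [NS]: N:car1-GO,E:wait,S:car2-GO,W:wait | queues: N=1 E=0 S=1 W=1
Step 2 [NS]: N:car3-GO,E:wait,S:car5-GO,W:wait | queues: N=0 E=0 S=0 W=1
Step 3 [NS]: N:empty,E:wait,S:empty,W:wait | queues: N=0 E=0 S=0 W=1
Step 4 [NS]: N:empty,E:wait,S:empty,W:wait | queues: N=0 E=0 S=0 W=1

N: empty
E: empty
S: empty
W: 4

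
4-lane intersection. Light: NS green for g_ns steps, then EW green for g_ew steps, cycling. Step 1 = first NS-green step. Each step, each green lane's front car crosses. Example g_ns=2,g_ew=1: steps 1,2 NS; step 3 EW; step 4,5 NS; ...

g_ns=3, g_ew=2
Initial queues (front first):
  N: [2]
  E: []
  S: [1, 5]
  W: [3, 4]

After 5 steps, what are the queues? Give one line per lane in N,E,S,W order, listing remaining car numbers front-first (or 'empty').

Step 1 [NS]: N:car2-GO,E:wait,S:car1-GO,W:wait | queues: N=0 E=0 S=1 W=2
Step 2 [NS]: N:empty,E:wait,S:car5-GO,W:wait | queues: N=0 E=0 S=0 W=2
Step 3 [NS]: N:empty,E:wait,S:empty,W:wait | queues: N=0 E=0 S=0 W=2
Step 4 [EW]: N:wait,E:empty,S:wait,W:car3-GO | queues: N=0 E=0 S=0 W=1
Step 5 [EW]: N:wait,E:empty,S:wait,W:car4-GO | queues: N=0 E=0 S=0 W=0

N: empty
E: empty
S: empty
W: empty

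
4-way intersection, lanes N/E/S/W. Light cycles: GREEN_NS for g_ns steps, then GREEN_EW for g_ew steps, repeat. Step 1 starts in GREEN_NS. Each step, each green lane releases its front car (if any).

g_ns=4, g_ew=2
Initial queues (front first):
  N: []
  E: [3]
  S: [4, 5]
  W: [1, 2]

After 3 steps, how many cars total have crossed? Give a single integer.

Answer: 2

Derivation:
Step 1 [NS]: N:empty,E:wait,S:car4-GO,W:wait | queues: N=0 E=1 S=1 W=2
Step 2 [NS]: N:empty,E:wait,S:car5-GO,W:wait | queues: N=0 E=1 S=0 W=2
Step 3 [NS]: N:empty,E:wait,S:empty,W:wait | queues: N=0 E=1 S=0 W=2
Cars crossed by step 3: 2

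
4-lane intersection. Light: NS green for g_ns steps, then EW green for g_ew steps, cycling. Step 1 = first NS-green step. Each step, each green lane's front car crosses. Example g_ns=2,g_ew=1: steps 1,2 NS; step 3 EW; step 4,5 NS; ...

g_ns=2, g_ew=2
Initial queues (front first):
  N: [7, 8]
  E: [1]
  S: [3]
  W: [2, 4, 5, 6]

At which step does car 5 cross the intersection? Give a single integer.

Step 1 [NS]: N:car7-GO,E:wait,S:car3-GO,W:wait | queues: N=1 E=1 S=0 W=4
Step 2 [NS]: N:car8-GO,E:wait,S:empty,W:wait | queues: N=0 E=1 S=0 W=4
Step 3 [EW]: N:wait,E:car1-GO,S:wait,W:car2-GO | queues: N=0 E=0 S=0 W=3
Step 4 [EW]: N:wait,E:empty,S:wait,W:car4-GO | queues: N=0 E=0 S=0 W=2
Step 5 [NS]: N:empty,E:wait,S:empty,W:wait | queues: N=0 E=0 S=0 W=2
Step 6 [NS]: N:empty,E:wait,S:empty,W:wait | queues: N=0 E=0 S=0 W=2
Step 7 [EW]: N:wait,E:empty,S:wait,W:car5-GO | queues: N=0 E=0 S=0 W=1
Step 8 [EW]: N:wait,E:empty,S:wait,W:car6-GO | queues: N=0 E=0 S=0 W=0
Car 5 crosses at step 7

7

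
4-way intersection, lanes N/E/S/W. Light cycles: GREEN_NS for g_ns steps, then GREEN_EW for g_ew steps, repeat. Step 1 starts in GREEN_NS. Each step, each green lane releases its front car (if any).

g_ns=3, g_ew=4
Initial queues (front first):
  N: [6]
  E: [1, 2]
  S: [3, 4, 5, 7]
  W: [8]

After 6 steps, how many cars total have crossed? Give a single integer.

Answer: 7

Derivation:
Step 1 [NS]: N:car6-GO,E:wait,S:car3-GO,W:wait | queues: N=0 E=2 S=3 W=1
Step 2 [NS]: N:empty,E:wait,S:car4-GO,W:wait | queues: N=0 E=2 S=2 W=1
Step 3 [NS]: N:empty,E:wait,S:car5-GO,W:wait | queues: N=0 E=2 S=1 W=1
Step 4 [EW]: N:wait,E:car1-GO,S:wait,W:car8-GO | queues: N=0 E=1 S=1 W=0
Step 5 [EW]: N:wait,E:car2-GO,S:wait,W:empty | queues: N=0 E=0 S=1 W=0
Step 6 [EW]: N:wait,E:empty,S:wait,W:empty | queues: N=0 E=0 S=1 W=0
Cars crossed by step 6: 7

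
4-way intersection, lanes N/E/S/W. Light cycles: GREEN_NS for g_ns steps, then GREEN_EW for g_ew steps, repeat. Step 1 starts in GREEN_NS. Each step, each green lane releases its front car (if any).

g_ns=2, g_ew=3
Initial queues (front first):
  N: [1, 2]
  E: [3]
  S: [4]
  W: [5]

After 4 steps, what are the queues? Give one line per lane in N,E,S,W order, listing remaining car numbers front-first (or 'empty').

Step 1 [NS]: N:car1-GO,E:wait,S:car4-GO,W:wait | queues: N=1 E=1 S=0 W=1
Step 2 [NS]: N:car2-GO,E:wait,S:empty,W:wait | queues: N=0 E=1 S=0 W=1
Step 3 [EW]: N:wait,E:car3-GO,S:wait,W:car5-GO | queues: N=0 E=0 S=0 W=0

N: empty
E: empty
S: empty
W: empty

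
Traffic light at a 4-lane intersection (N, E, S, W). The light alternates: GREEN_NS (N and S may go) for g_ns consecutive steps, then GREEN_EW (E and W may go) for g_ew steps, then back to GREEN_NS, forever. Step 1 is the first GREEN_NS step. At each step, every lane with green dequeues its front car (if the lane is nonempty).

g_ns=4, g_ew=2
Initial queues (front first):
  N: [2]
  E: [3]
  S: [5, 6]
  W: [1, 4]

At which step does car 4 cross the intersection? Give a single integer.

Step 1 [NS]: N:car2-GO,E:wait,S:car5-GO,W:wait | queues: N=0 E=1 S=1 W=2
Step 2 [NS]: N:empty,E:wait,S:car6-GO,W:wait | queues: N=0 E=1 S=0 W=2
Step 3 [NS]: N:empty,E:wait,S:empty,W:wait | queues: N=0 E=1 S=0 W=2
Step 4 [NS]: N:empty,E:wait,S:empty,W:wait | queues: N=0 E=1 S=0 W=2
Step 5 [EW]: N:wait,E:car3-GO,S:wait,W:car1-GO | queues: N=0 E=0 S=0 W=1
Step 6 [EW]: N:wait,E:empty,S:wait,W:car4-GO | queues: N=0 E=0 S=0 W=0
Car 4 crosses at step 6

6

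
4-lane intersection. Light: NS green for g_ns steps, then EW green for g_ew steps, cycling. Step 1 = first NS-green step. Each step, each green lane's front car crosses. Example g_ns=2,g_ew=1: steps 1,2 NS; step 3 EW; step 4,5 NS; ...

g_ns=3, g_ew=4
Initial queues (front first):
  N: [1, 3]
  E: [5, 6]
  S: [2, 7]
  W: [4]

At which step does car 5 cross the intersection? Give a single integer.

Step 1 [NS]: N:car1-GO,E:wait,S:car2-GO,W:wait | queues: N=1 E=2 S=1 W=1
Step 2 [NS]: N:car3-GO,E:wait,S:car7-GO,W:wait | queues: N=0 E=2 S=0 W=1
Step 3 [NS]: N:empty,E:wait,S:empty,W:wait | queues: N=0 E=2 S=0 W=1
Step 4 [EW]: N:wait,E:car5-GO,S:wait,W:car4-GO | queues: N=0 E=1 S=0 W=0
Step 5 [EW]: N:wait,E:car6-GO,S:wait,W:empty | queues: N=0 E=0 S=0 W=0
Car 5 crosses at step 4

4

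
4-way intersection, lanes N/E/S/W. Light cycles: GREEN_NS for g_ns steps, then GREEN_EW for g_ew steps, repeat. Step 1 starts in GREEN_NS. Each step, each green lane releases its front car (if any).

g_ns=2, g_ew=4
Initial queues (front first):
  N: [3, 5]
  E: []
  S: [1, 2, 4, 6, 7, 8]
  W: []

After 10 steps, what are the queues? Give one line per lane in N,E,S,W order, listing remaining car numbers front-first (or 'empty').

Step 1 [NS]: N:car3-GO,E:wait,S:car1-GO,W:wait | queues: N=1 E=0 S=5 W=0
Step 2 [NS]: N:car5-GO,E:wait,S:car2-GO,W:wait | queues: N=0 E=0 S=4 W=0
Step 3 [EW]: N:wait,E:empty,S:wait,W:empty | queues: N=0 E=0 S=4 W=0
Step 4 [EW]: N:wait,E:empty,S:wait,W:empty | queues: N=0 E=0 S=4 W=0
Step 5 [EW]: N:wait,E:empty,S:wait,W:empty | queues: N=0 E=0 S=4 W=0
Step 6 [EW]: N:wait,E:empty,S:wait,W:empty | queues: N=0 E=0 S=4 W=0
Step 7 [NS]: N:empty,E:wait,S:car4-GO,W:wait | queues: N=0 E=0 S=3 W=0
Step 8 [NS]: N:empty,E:wait,S:car6-GO,W:wait | queues: N=0 E=0 S=2 W=0
Step 9 [EW]: N:wait,E:empty,S:wait,W:empty | queues: N=0 E=0 S=2 W=0
Step 10 [EW]: N:wait,E:empty,S:wait,W:empty | queues: N=0 E=0 S=2 W=0

N: empty
E: empty
S: 7 8
W: empty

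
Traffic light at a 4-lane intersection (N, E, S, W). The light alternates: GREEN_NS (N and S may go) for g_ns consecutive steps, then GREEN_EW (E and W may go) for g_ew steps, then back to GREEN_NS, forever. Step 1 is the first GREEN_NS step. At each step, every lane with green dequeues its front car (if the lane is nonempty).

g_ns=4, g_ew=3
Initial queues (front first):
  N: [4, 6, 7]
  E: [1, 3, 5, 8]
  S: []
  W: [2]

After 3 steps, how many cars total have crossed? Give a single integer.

Answer: 3

Derivation:
Step 1 [NS]: N:car4-GO,E:wait,S:empty,W:wait | queues: N=2 E=4 S=0 W=1
Step 2 [NS]: N:car6-GO,E:wait,S:empty,W:wait | queues: N=1 E=4 S=0 W=1
Step 3 [NS]: N:car7-GO,E:wait,S:empty,W:wait | queues: N=0 E=4 S=0 W=1
Cars crossed by step 3: 3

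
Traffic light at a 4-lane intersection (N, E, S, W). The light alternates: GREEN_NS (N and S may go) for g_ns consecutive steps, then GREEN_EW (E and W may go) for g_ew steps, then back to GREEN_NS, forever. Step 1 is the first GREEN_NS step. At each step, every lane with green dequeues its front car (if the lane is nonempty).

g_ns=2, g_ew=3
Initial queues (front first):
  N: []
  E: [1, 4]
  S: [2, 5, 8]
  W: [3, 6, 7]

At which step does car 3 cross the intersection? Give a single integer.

Step 1 [NS]: N:empty,E:wait,S:car2-GO,W:wait | queues: N=0 E=2 S=2 W=3
Step 2 [NS]: N:empty,E:wait,S:car5-GO,W:wait | queues: N=0 E=2 S=1 W=3
Step 3 [EW]: N:wait,E:car1-GO,S:wait,W:car3-GO | queues: N=0 E=1 S=1 W=2
Step 4 [EW]: N:wait,E:car4-GO,S:wait,W:car6-GO | queues: N=0 E=0 S=1 W=1
Step 5 [EW]: N:wait,E:empty,S:wait,W:car7-GO | queues: N=0 E=0 S=1 W=0
Step 6 [NS]: N:empty,E:wait,S:car8-GO,W:wait | queues: N=0 E=0 S=0 W=0
Car 3 crosses at step 3

3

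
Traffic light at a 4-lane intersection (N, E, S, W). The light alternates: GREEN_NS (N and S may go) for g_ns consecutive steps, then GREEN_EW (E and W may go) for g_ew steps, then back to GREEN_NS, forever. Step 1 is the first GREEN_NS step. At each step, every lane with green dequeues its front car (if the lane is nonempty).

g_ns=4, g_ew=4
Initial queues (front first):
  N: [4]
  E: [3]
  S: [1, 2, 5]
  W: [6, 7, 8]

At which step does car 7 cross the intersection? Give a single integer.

Step 1 [NS]: N:car4-GO,E:wait,S:car1-GO,W:wait | queues: N=0 E=1 S=2 W=3
Step 2 [NS]: N:empty,E:wait,S:car2-GO,W:wait | queues: N=0 E=1 S=1 W=3
Step 3 [NS]: N:empty,E:wait,S:car5-GO,W:wait | queues: N=0 E=1 S=0 W=3
Step 4 [NS]: N:empty,E:wait,S:empty,W:wait | queues: N=0 E=1 S=0 W=3
Step 5 [EW]: N:wait,E:car3-GO,S:wait,W:car6-GO | queues: N=0 E=0 S=0 W=2
Step 6 [EW]: N:wait,E:empty,S:wait,W:car7-GO | queues: N=0 E=0 S=0 W=1
Step 7 [EW]: N:wait,E:empty,S:wait,W:car8-GO | queues: N=0 E=0 S=0 W=0
Car 7 crosses at step 6

6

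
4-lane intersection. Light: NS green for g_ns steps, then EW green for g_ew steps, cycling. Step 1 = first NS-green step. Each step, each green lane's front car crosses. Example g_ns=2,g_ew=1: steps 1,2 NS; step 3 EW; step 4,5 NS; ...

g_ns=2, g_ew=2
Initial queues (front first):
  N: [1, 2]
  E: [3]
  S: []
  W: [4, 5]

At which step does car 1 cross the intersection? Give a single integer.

Step 1 [NS]: N:car1-GO,E:wait,S:empty,W:wait | queues: N=1 E=1 S=0 W=2
Step 2 [NS]: N:car2-GO,E:wait,S:empty,W:wait | queues: N=0 E=1 S=0 W=2
Step 3 [EW]: N:wait,E:car3-GO,S:wait,W:car4-GO | queues: N=0 E=0 S=0 W=1
Step 4 [EW]: N:wait,E:empty,S:wait,W:car5-GO | queues: N=0 E=0 S=0 W=0
Car 1 crosses at step 1

1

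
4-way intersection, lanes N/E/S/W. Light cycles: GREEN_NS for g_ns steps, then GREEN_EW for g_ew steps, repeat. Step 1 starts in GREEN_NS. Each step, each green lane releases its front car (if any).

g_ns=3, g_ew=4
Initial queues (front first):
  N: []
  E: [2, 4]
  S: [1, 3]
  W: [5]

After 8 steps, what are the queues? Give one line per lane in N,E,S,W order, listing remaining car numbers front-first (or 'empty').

Step 1 [NS]: N:empty,E:wait,S:car1-GO,W:wait | queues: N=0 E=2 S=1 W=1
Step 2 [NS]: N:empty,E:wait,S:car3-GO,W:wait | queues: N=0 E=2 S=0 W=1
Step 3 [NS]: N:empty,E:wait,S:empty,W:wait | queues: N=0 E=2 S=0 W=1
Step 4 [EW]: N:wait,E:car2-GO,S:wait,W:car5-GO | queues: N=0 E=1 S=0 W=0
Step 5 [EW]: N:wait,E:car4-GO,S:wait,W:empty | queues: N=0 E=0 S=0 W=0

N: empty
E: empty
S: empty
W: empty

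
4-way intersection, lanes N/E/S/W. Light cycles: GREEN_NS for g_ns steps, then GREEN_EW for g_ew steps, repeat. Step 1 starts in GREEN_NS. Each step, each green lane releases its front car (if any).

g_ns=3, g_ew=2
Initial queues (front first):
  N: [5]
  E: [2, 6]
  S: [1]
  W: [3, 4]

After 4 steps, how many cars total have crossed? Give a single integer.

Answer: 4

Derivation:
Step 1 [NS]: N:car5-GO,E:wait,S:car1-GO,W:wait | queues: N=0 E=2 S=0 W=2
Step 2 [NS]: N:empty,E:wait,S:empty,W:wait | queues: N=0 E=2 S=0 W=2
Step 3 [NS]: N:empty,E:wait,S:empty,W:wait | queues: N=0 E=2 S=0 W=2
Step 4 [EW]: N:wait,E:car2-GO,S:wait,W:car3-GO | queues: N=0 E=1 S=0 W=1
Cars crossed by step 4: 4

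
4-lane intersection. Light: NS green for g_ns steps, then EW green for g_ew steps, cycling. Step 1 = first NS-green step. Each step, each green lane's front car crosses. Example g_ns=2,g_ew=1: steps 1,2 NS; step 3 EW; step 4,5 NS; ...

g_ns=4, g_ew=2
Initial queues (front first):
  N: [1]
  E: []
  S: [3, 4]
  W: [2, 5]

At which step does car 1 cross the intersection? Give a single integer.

Step 1 [NS]: N:car1-GO,E:wait,S:car3-GO,W:wait | queues: N=0 E=0 S=1 W=2
Step 2 [NS]: N:empty,E:wait,S:car4-GO,W:wait | queues: N=0 E=0 S=0 W=2
Step 3 [NS]: N:empty,E:wait,S:empty,W:wait | queues: N=0 E=0 S=0 W=2
Step 4 [NS]: N:empty,E:wait,S:empty,W:wait | queues: N=0 E=0 S=0 W=2
Step 5 [EW]: N:wait,E:empty,S:wait,W:car2-GO | queues: N=0 E=0 S=0 W=1
Step 6 [EW]: N:wait,E:empty,S:wait,W:car5-GO | queues: N=0 E=0 S=0 W=0
Car 1 crosses at step 1

1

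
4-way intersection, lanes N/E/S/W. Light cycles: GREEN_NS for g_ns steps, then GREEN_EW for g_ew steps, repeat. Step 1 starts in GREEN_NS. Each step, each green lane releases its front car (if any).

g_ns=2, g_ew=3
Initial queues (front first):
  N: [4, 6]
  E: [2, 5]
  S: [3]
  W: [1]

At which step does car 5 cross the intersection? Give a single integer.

Step 1 [NS]: N:car4-GO,E:wait,S:car3-GO,W:wait | queues: N=1 E=2 S=0 W=1
Step 2 [NS]: N:car6-GO,E:wait,S:empty,W:wait | queues: N=0 E=2 S=0 W=1
Step 3 [EW]: N:wait,E:car2-GO,S:wait,W:car1-GO | queues: N=0 E=1 S=0 W=0
Step 4 [EW]: N:wait,E:car5-GO,S:wait,W:empty | queues: N=0 E=0 S=0 W=0
Car 5 crosses at step 4

4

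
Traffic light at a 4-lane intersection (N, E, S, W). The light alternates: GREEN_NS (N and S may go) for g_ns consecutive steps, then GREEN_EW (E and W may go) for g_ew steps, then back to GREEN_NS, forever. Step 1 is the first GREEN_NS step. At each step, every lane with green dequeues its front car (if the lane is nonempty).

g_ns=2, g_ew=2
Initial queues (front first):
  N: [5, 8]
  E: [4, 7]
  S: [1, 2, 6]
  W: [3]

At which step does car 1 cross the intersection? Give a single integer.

Step 1 [NS]: N:car5-GO,E:wait,S:car1-GO,W:wait | queues: N=1 E=2 S=2 W=1
Step 2 [NS]: N:car8-GO,E:wait,S:car2-GO,W:wait | queues: N=0 E=2 S=1 W=1
Step 3 [EW]: N:wait,E:car4-GO,S:wait,W:car3-GO | queues: N=0 E=1 S=1 W=0
Step 4 [EW]: N:wait,E:car7-GO,S:wait,W:empty | queues: N=0 E=0 S=1 W=0
Step 5 [NS]: N:empty,E:wait,S:car6-GO,W:wait | queues: N=0 E=0 S=0 W=0
Car 1 crosses at step 1

1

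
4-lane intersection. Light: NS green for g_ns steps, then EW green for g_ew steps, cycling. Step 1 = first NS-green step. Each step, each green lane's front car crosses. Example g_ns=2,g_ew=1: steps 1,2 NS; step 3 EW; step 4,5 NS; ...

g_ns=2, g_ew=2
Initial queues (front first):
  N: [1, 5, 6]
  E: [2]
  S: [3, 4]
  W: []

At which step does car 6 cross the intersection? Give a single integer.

Step 1 [NS]: N:car1-GO,E:wait,S:car3-GO,W:wait | queues: N=2 E=1 S=1 W=0
Step 2 [NS]: N:car5-GO,E:wait,S:car4-GO,W:wait | queues: N=1 E=1 S=0 W=0
Step 3 [EW]: N:wait,E:car2-GO,S:wait,W:empty | queues: N=1 E=0 S=0 W=0
Step 4 [EW]: N:wait,E:empty,S:wait,W:empty | queues: N=1 E=0 S=0 W=0
Step 5 [NS]: N:car6-GO,E:wait,S:empty,W:wait | queues: N=0 E=0 S=0 W=0
Car 6 crosses at step 5

5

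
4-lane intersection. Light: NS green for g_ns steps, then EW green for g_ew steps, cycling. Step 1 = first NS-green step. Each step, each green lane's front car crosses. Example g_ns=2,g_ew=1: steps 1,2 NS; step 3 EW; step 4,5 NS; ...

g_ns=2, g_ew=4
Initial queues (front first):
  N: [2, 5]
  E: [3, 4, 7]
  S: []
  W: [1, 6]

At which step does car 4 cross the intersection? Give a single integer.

Step 1 [NS]: N:car2-GO,E:wait,S:empty,W:wait | queues: N=1 E=3 S=0 W=2
Step 2 [NS]: N:car5-GO,E:wait,S:empty,W:wait | queues: N=0 E=3 S=0 W=2
Step 3 [EW]: N:wait,E:car3-GO,S:wait,W:car1-GO | queues: N=0 E=2 S=0 W=1
Step 4 [EW]: N:wait,E:car4-GO,S:wait,W:car6-GO | queues: N=0 E=1 S=0 W=0
Step 5 [EW]: N:wait,E:car7-GO,S:wait,W:empty | queues: N=0 E=0 S=0 W=0
Car 4 crosses at step 4

4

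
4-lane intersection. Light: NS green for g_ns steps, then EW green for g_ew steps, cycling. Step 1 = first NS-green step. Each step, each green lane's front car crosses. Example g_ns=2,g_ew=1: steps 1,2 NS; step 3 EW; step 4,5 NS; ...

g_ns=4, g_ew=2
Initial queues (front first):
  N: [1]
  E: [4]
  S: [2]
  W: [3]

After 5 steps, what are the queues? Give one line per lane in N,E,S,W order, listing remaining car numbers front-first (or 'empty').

Step 1 [NS]: N:car1-GO,E:wait,S:car2-GO,W:wait | queues: N=0 E=1 S=0 W=1
Step 2 [NS]: N:empty,E:wait,S:empty,W:wait | queues: N=0 E=1 S=0 W=1
Step 3 [NS]: N:empty,E:wait,S:empty,W:wait | queues: N=0 E=1 S=0 W=1
Step 4 [NS]: N:empty,E:wait,S:empty,W:wait | queues: N=0 E=1 S=0 W=1
Step 5 [EW]: N:wait,E:car4-GO,S:wait,W:car3-GO | queues: N=0 E=0 S=0 W=0

N: empty
E: empty
S: empty
W: empty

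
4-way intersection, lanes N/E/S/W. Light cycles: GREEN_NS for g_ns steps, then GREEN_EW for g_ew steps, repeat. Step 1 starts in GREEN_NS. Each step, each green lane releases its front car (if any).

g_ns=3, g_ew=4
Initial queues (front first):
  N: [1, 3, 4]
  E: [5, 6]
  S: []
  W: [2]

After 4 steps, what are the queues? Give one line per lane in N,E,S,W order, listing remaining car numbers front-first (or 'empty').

Step 1 [NS]: N:car1-GO,E:wait,S:empty,W:wait | queues: N=2 E=2 S=0 W=1
Step 2 [NS]: N:car3-GO,E:wait,S:empty,W:wait | queues: N=1 E=2 S=0 W=1
Step 3 [NS]: N:car4-GO,E:wait,S:empty,W:wait | queues: N=0 E=2 S=0 W=1
Step 4 [EW]: N:wait,E:car5-GO,S:wait,W:car2-GO | queues: N=0 E=1 S=0 W=0

N: empty
E: 6
S: empty
W: empty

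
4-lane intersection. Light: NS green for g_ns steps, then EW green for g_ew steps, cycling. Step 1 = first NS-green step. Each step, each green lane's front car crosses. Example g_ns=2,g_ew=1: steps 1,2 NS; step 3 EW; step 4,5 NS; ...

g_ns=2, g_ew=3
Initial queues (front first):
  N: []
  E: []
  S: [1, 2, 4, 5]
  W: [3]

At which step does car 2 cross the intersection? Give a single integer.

Step 1 [NS]: N:empty,E:wait,S:car1-GO,W:wait | queues: N=0 E=0 S=3 W=1
Step 2 [NS]: N:empty,E:wait,S:car2-GO,W:wait | queues: N=0 E=0 S=2 W=1
Step 3 [EW]: N:wait,E:empty,S:wait,W:car3-GO | queues: N=0 E=0 S=2 W=0
Step 4 [EW]: N:wait,E:empty,S:wait,W:empty | queues: N=0 E=0 S=2 W=0
Step 5 [EW]: N:wait,E:empty,S:wait,W:empty | queues: N=0 E=0 S=2 W=0
Step 6 [NS]: N:empty,E:wait,S:car4-GO,W:wait | queues: N=0 E=0 S=1 W=0
Step 7 [NS]: N:empty,E:wait,S:car5-GO,W:wait | queues: N=0 E=0 S=0 W=0
Car 2 crosses at step 2

2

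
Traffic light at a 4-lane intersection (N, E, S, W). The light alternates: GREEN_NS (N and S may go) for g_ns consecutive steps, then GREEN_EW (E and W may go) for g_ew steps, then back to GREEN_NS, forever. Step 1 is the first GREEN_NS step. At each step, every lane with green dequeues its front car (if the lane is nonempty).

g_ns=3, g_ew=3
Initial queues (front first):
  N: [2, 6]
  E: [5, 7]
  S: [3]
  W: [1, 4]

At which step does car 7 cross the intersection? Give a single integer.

Step 1 [NS]: N:car2-GO,E:wait,S:car3-GO,W:wait | queues: N=1 E=2 S=0 W=2
Step 2 [NS]: N:car6-GO,E:wait,S:empty,W:wait | queues: N=0 E=2 S=0 W=2
Step 3 [NS]: N:empty,E:wait,S:empty,W:wait | queues: N=0 E=2 S=0 W=2
Step 4 [EW]: N:wait,E:car5-GO,S:wait,W:car1-GO | queues: N=0 E=1 S=0 W=1
Step 5 [EW]: N:wait,E:car7-GO,S:wait,W:car4-GO | queues: N=0 E=0 S=0 W=0
Car 7 crosses at step 5

5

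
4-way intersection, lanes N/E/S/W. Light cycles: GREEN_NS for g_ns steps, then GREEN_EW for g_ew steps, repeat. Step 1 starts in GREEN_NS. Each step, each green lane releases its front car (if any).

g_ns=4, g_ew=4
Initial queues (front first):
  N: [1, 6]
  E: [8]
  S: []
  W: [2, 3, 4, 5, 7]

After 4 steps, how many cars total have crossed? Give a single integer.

Step 1 [NS]: N:car1-GO,E:wait,S:empty,W:wait | queues: N=1 E=1 S=0 W=5
Step 2 [NS]: N:car6-GO,E:wait,S:empty,W:wait | queues: N=0 E=1 S=0 W=5
Step 3 [NS]: N:empty,E:wait,S:empty,W:wait | queues: N=0 E=1 S=0 W=5
Step 4 [NS]: N:empty,E:wait,S:empty,W:wait | queues: N=0 E=1 S=0 W=5
Cars crossed by step 4: 2

Answer: 2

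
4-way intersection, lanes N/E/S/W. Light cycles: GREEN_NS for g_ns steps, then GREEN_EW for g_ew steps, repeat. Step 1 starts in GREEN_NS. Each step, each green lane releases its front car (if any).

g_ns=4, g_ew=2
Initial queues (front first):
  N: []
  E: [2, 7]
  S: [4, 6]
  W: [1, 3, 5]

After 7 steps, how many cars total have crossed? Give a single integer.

Step 1 [NS]: N:empty,E:wait,S:car4-GO,W:wait | queues: N=0 E=2 S=1 W=3
Step 2 [NS]: N:empty,E:wait,S:car6-GO,W:wait | queues: N=0 E=2 S=0 W=3
Step 3 [NS]: N:empty,E:wait,S:empty,W:wait | queues: N=0 E=2 S=0 W=3
Step 4 [NS]: N:empty,E:wait,S:empty,W:wait | queues: N=0 E=2 S=0 W=3
Step 5 [EW]: N:wait,E:car2-GO,S:wait,W:car1-GO | queues: N=0 E=1 S=0 W=2
Step 6 [EW]: N:wait,E:car7-GO,S:wait,W:car3-GO | queues: N=0 E=0 S=0 W=1
Step 7 [NS]: N:empty,E:wait,S:empty,W:wait | queues: N=0 E=0 S=0 W=1
Cars crossed by step 7: 6

Answer: 6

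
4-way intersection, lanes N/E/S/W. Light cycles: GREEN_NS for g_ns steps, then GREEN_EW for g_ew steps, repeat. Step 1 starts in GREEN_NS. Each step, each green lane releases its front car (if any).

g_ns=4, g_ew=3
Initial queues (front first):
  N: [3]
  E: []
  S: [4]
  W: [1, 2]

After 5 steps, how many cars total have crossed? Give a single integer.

Step 1 [NS]: N:car3-GO,E:wait,S:car4-GO,W:wait | queues: N=0 E=0 S=0 W=2
Step 2 [NS]: N:empty,E:wait,S:empty,W:wait | queues: N=0 E=0 S=0 W=2
Step 3 [NS]: N:empty,E:wait,S:empty,W:wait | queues: N=0 E=0 S=0 W=2
Step 4 [NS]: N:empty,E:wait,S:empty,W:wait | queues: N=0 E=0 S=0 W=2
Step 5 [EW]: N:wait,E:empty,S:wait,W:car1-GO | queues: N=0 E=0 S=0 W=1
Cars crossed by step 5: 3

Answer: 3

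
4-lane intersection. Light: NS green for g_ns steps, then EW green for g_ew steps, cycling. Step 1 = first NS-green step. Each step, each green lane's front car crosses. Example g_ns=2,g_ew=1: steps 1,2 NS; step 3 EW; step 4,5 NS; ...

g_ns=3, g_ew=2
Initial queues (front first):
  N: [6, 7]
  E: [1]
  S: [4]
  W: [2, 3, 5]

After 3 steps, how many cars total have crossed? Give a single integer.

Answer: 3

Derivation:
Step 1 [NS]: N:car6-GO,E:wait,S:car4-GO,W:wait | queues: N=1 E=1 S=0 W=3
Step 2 [NS]: N:car7-GO,E:wait,S:empty,W:wait | queues: N=0 E=1 S=0 W=3
Step 3 [NS]: N:empty,E:wait,S:empty,W:wait | queues: N=0 E=1 S=0 W=3
Cars crossed by step 3: 3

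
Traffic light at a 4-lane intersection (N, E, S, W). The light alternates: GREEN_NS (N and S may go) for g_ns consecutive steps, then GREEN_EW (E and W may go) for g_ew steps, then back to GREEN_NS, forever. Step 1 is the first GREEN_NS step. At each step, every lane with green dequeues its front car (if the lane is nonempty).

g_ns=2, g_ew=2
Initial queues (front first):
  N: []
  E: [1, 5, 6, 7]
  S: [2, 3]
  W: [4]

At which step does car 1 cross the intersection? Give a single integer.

Step 1 [NS]: N:empty,E:wait,S:car2-GO,W:wait | queues: N=0 E=4 S=1 W=1
Step 2 [NS]: N:empty,E:wait,S:car3-GO,W:wait | queues: N=0 E=4 S=0 W=1
Step 3 [EW]: N:wait,E:car1-GO,S:wait,W:car4-GO | queues: N=0 E=3 S=0 W=0
Step 4 [EW]: N:wait,E:car5-GO,S:wait,W:empty | queues: N=0 E=2 S=0 W=0
Step 5 [NS]: N:empty,E:wait,S:empty,W:wait | queues: N=0 E=2 S=0 W=0
Step 6 [NS]: N:empty,E:wait,S:empty,W:wait | queues: N=0 E=2 S=0 W=0
Step 7 [EW]: N:wait,E:car6-GO,S:wait,W:empty | queues: N=0 E=1 S=0 W=0
Step 8 [EW]: N:wait,E:car7-GO,S:wait,W:empty | queues: N=0 E=0 S=0 W=0
Car 1 crosses at step 3

3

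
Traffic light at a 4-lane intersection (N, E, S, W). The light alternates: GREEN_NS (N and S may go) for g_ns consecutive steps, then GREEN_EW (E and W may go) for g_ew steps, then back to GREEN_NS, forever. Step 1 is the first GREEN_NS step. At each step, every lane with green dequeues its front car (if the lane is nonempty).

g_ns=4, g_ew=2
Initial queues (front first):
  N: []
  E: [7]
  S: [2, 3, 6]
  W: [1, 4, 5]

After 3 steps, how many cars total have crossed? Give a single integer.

Answer: 3

Derivation:
Step 1 [NS]: N:empty,E:wait,S:car2-GO,W:wait | queues: N=0 E=1 S=2 W=3
Step 2 [NS]: N:empty,E:wait,S:car3-GO,W:wait | queues: N=0 E=1 S=1 W=3
Step 3 [NS]: N:empty,E:wait,S:car6-GO,W:wait | queues: N=0 E=1 S=0 W=3
Cars crossed by step 3: 3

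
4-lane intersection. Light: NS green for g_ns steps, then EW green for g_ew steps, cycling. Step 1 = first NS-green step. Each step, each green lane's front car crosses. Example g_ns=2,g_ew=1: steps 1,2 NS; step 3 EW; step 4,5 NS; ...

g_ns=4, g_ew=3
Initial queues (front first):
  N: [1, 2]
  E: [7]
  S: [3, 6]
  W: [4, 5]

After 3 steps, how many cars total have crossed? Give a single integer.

Answer: 4

Derivation:
Step 1 [NS]: N:car1-GO,E:wait,S:car3-GO,W:wait | queues: N=1 E=1 S=1 W=2
Step 2 [NS]: N:car2-GO,E:wait,S:car6-GO,W:wait | queues: N=0 E=1 S=0 W=2
Step 3 [NS]: N:empty,E:wait,S:empty,W:wait | queues: N=0 E=1 S=0 W=2
Cars crossed by step 3: 4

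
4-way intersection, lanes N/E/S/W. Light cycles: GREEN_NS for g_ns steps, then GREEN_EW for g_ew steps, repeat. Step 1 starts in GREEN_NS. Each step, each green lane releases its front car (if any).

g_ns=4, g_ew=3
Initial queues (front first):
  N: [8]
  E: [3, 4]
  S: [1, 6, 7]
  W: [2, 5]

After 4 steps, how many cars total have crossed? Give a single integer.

Answer: 4

Derivation:
Step 1 [NS]: N:car8-GO,E:wait,S:car1-GO,W:wait | queues: N=0 E=2 S=2 W=2
Step 2 [NS]: N:empty,E:wait,S:car6-GO,W:wait | queues: N=0 E=2 S=1 W=2
Step 3 [NS]: N:empty,E:wait,S:car7-GO,W:wait | queues: N=0 E=2 S=0 W=2
Step 4 [NS]: N:empty,E:wait,S:empty,W:wait | queues: N=0 E=2 S=0 W=2
Cars crossed by step 4: 4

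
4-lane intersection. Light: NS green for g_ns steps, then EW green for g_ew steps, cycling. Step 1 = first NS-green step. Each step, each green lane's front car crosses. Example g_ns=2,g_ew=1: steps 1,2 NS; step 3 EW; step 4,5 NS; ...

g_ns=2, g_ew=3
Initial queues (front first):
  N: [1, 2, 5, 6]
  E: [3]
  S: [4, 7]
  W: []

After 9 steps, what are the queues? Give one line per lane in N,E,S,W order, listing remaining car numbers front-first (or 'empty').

Step 1 [NS]: N:car1-GO,E:wait,S:car4-GO,W:wait | queues: N=3 E=1 S=1 W=0
Step 2 [NS]: N:car2-GO,E:wait,S:car7-GO,W:wait | queues: N=2 E=1 S=0 W=0
Step 3 [EW]: N:wait,E:car3-GO,S:wait,W:empty | queues: N=2 E=0 S=0 W=0
Step 4 [EW]: N:wait,E:empty,S:wait,W:empty | queues: N=2 E=0 S=0 W=0
Step 5 [EW]: N:wait,E:empty,S:wait,W:empty | queues: N=2 E=0 S=0 W=0
Step 6 [NS]: N:car5-GO,E:wait,S:empty,W:wait | queues: N=1 E=0 S=0 W=0
Step 7 [NS]: N:car6-GO,E:wait,S:empty,W:wait | queues: N=0 E=0 S=0 W=0

N: empty
E: empty
S: empty
W: empty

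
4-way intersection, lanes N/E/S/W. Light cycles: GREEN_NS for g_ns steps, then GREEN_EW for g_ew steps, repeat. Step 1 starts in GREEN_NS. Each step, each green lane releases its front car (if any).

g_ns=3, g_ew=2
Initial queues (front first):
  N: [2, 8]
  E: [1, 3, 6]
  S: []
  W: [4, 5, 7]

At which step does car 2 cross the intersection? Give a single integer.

Step 1 [NS]: N:car2-GO,E:wait,S:empty,W:wait | queues: N=1 E=3 S=0 W=3
Step 2 [NS]: N:car8-GO,E:wait,S:empty,W:wait | queues: N=0 E=3 S=0 W=3
Step 3 [NS]: N:empty,E:wait,S:empty,W:wait | queues: N=0 E=3 S=0 W=3
Step 4 [EW]: N:wait,E:car1-GO,S:wait,W:car4-GO | queues: N=0 E=2 S=0 W=2
Step 5 [EW]: N:wait,E:car3-GO,S:wait,W:car5-GO | queues: N=0 E=1 S=0 W=1
Step 6 [NS]: N:empty,E:wait,S:empty,W:wait | queues: N=0 E=1 S=0 W=1
Step 7 [NS]: N:empty,E:wait,S:empty,W:wait | queues: N=0 E=1 S=0 W=1
Step 8 [NS]: N:empty,E:wait,S:empty,W:wait | queues: N=0 E=1 S=0 W=1
Step 9 [EW]: N:wait,E:car6-GO,S:wait,W:car7-GO | queues: N=0 E=0 S=0 W=0
Car 2 crosses at step 1

1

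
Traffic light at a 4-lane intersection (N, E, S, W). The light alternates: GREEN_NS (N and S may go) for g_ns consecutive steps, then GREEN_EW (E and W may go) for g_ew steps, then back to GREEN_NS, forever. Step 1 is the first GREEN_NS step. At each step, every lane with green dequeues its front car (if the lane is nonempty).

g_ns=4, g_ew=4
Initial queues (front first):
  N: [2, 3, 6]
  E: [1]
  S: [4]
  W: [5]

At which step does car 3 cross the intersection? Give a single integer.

Step 1 [NS]: N:car2-GO,E:wait,S:car4-GO,W:wait | queues: N=2 E=1 S=0 W=1
Step 2 [NS]: N:car3-GO,E:wait,S:empty,W:wait | queues: N=1 E=1 S=0 W=1
Step 3 [NS]: N:car6-GO,E:wait,S:empty,W:wait | queues: N=0 E=1 S=0 W=1
Step 4 [NS]: N:empty,E:wait,S:empty,W:wait | queues: N=0 E=1 S=0 W=1
Step 5 [EW]: N:wait,E:car1-GO,S:wait,W:car5-GO | queues: N=0 E=0 S=0 W=0
Car 3 crosses at step 2

2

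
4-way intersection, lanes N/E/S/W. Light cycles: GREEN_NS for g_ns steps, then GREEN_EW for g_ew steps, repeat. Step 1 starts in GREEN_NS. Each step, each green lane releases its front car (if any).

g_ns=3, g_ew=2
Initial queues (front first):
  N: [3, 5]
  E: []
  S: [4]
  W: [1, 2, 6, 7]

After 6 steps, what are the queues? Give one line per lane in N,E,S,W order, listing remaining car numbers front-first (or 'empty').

Step 1 [NS]: N:car3-GO,E:wait,S:car4-GO,W:wait | queues: N=1 E=0 S=0 W=4
Step 2 [NS]: N:car5-GO,E:wait,S:empty,W:wait | queues: N=0 E=0 S=0 W=4
Step 3 [NS]: N:empty,E:wait,S:empty,W:wait | queues: N=0 E=0 S=0 W=4
Step 4 [EW]: N:wait,E:empty,S:wait,W:car1-GO | queues: N=0 E=0 S=0 W=3
Step 5 [EW]: N:wait,E:empty,S:wait,W:car2-GO | queues: N=0 E=0 S=0 W=2
Step 6 [NS]: N:empty,E:wait,S:empty,W:wait | queues: N=0 E=0 S=0 W=2

N: empty
E: empty
S: empty
W: 6 7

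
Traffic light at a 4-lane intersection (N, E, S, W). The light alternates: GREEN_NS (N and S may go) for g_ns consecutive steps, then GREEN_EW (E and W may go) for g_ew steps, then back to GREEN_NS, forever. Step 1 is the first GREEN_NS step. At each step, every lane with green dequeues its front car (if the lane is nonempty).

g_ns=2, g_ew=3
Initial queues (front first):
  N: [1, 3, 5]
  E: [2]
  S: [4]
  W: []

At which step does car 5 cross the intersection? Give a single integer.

Step 1 [NS]: N:car1-GO,E:wait,S:car4-GO,W:wait | queues: N=2 E=1 S=0 W=0
Step 2 [NS]: N:car3-GO,E:wait,S:empty,W:wait | queues: N=1 E=1 S=0 W=0
Step 3 [EW]: N:wait,E:car2-GO,S:wait,W:empty | queues: N=1 E=0 S=0 W=0
Step 4 [EW]: N:wait,E:empty,S:wait,W:empty | queues: N=1 E=0 S=0 W=0
Step 5 [EW]: N:wait,E:empty,S:wait,W:empty | queues: N=1 E=0 S=0 W=0
Step 6 [NS]: N:car5-GO,E:wait,S:empty,W:wait | queues: N=0 E=0 S=0 W=0
Car 5 crosses at step 6

6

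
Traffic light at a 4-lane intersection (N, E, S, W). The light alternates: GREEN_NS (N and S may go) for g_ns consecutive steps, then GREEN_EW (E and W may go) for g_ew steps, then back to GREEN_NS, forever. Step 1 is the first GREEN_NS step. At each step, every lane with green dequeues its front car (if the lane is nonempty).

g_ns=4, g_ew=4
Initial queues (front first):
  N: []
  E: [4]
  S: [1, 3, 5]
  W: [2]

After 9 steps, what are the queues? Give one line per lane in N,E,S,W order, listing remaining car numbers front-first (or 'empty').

Step 1 [NS]: N:empty,E:wait,S:car1-GO,W:wait | queues: N=0 E=1 S=2 W=1
Step 2 [NS]: N:empty,E:wait,S:car3-GO,W:wait | queues: N=0 E=1 S=1 W=1
Step 3 [NS]: N:empty,E:wait,S:car5-GO,W:wait | queues: N=0 E=1 S=0 W=1
Step 4 [NS]: N:empty,E:wait,S:empty,W:wait | queues: N=0 E=1 S=0 W=1
Step 5 [EW]: N:wait,E:car4-GO,S:wait,W:car2-GO | queues: N=0 E=0 S=0 W=0

N: empty
E: empty
S: empty
W: empty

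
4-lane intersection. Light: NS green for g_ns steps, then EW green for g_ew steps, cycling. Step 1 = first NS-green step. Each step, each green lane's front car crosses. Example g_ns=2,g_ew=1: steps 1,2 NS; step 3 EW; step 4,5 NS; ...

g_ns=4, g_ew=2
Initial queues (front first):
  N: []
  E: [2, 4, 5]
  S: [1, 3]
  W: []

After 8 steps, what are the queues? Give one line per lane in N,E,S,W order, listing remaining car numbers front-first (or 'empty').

Step 1 [NS]: N:empty,E:wait,S:car1-GO,W:wait | queues: N=0 E=3 S=1 W=0
Step 2 [NS]: N:empty,E:wait,S:car3-GO,W:wait | queues: N=0 E=3 S=0 W=0
Step 3 [NS]: N:empty,E:wait,S:empty,W:wait | queues: N=0 E=3 S=0 W=0
Step 4 [NS]: N:empty,E:wait,S:empty,W:wait | queues: N=0 E=3 S=0 W=0
Step 5 [EW]: N:wait,E:car2-GO,S:wait,W:empty | queues: N=0 E=2 S=0 W=0
Step 6 [EW]: N:wait,E:car4-GO,S:wait,W:empty | queues: N=0 E=1 S=0 W=0
Step 7 [NS]: N:empty,E:wait,S:empty,W:wait | queues: N=0 E=1 S=0 W=0
Step 8 [NS]: N:empty,E:wait,S:empty,W:wait | queues: N=0 E=1 S=0 W=0

N: empty
E: 5
S: empty
W: empty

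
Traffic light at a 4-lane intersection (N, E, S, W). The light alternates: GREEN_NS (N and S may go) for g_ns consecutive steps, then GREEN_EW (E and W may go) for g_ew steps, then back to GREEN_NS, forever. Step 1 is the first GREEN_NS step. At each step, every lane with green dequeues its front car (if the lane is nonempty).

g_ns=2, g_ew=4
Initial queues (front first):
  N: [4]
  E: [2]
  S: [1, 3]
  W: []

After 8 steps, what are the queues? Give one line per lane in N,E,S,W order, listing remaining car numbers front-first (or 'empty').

Step 1 [NS]: N:car4-GO,E:wait,S:car1-GO,W:wait | queues: N=0 E=1 S=1 W=0
Step 2 [NS]: N:empty,E:wait,S:car3-GO,W:wait | queues: N=0 E=1 S=0 W=0
Step 3 [EW]: N:wait,E:car2-GO,S:wait,W:empty | queues: N=0 E=0 S=0 W=0

N: empty
E: empty
S: empty
W: empty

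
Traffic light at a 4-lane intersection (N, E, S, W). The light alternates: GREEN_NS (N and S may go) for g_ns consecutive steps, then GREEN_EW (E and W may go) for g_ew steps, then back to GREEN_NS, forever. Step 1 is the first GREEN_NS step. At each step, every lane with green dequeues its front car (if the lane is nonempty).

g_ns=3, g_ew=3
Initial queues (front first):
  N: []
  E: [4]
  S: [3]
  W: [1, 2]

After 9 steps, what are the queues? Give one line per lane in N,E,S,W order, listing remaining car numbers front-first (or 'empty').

Step 1 [NS]: N:empty,E:wait,S:car3-GO,W:wait | queues: N=0 E=1 S=0 W=2
Step 2 [NS]: N:empty,E:wait,S:empty,W:wait | queues: N=0 E=1 S=0 W=2
Step 3 [NS]: N:empty,E:wait,S:empty,W:wait | queues: N=0 E=1 S=0 W=2
Step 4 [EW]: N:wait,E:car4-GO,S:wait,W:car1-GO | queues: N=0 E=0 S=0 W=1
Step 5 [EW]: N:wait,E:empty,S:wait,W:car2-GO | queues: N=0 E=0 S=0 W=0

N: empty
E: empty
S: empty
W: empty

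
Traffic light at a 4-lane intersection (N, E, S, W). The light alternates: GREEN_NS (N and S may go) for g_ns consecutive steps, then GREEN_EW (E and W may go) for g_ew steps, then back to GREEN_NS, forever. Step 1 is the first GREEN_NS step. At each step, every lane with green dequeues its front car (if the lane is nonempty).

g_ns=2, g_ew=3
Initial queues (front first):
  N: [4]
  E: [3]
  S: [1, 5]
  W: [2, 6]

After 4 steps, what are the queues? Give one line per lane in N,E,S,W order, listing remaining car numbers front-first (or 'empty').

Step 1 [NS]: N:car4-GO,E:wait,S:car1-GO,W:wait | queues: N=0 E=1 S=1 W=2
Step 2 [NS]: N:empty,E:wait,S:car5-GO,W:wait | queues: N=0 E=1 S=0 W=2
Step 3 [EW]: N:wait,E:car3-GO,S:wait,W:car2-GO | queues: N=0 E=0 S=0 W=1
Step 4 [EW]: N:wait,E:empty,S:wait,W:car6-GO | queues: N=0 E=0 S=0 W=0

N: empty
E: empty
S: empty
W: empty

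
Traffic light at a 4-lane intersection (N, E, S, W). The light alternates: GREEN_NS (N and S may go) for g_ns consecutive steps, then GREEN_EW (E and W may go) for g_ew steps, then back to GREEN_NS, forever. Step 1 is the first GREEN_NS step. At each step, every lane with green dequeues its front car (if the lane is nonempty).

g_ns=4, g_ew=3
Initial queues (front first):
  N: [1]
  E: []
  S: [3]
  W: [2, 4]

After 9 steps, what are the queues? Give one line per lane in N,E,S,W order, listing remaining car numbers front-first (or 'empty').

Step 1 [NS]: N:car1-GO,E:wait,S:car3-GO,W:wait | queues: N=0 E=0 S=0 W=2
Step 2 [NS]: N:empty,E:wait,S:empty,W:wait | queues: N=0 E=0 S=0 W=2
Step 3 [NS]: N:empty,E:wait,S:empty,W:wait | queues: N=0 E=0 S=0 W=2
Step 4 [NS]: N:empty,E:wait,S:empty,W:wait | queues: N=0 E=0 S=0 W=2
Step 5 [EW]: N:wait,E:empty,S:wait,W:car2-GO | queues: N=0 E=0 S=0 W=1
Step 6 [EW]: N:wait,E:empty,S:wait,W:car4-GO | queues: N=0 E=0 S=0 W=0

N: empty
E: empty
S: empty
W: empty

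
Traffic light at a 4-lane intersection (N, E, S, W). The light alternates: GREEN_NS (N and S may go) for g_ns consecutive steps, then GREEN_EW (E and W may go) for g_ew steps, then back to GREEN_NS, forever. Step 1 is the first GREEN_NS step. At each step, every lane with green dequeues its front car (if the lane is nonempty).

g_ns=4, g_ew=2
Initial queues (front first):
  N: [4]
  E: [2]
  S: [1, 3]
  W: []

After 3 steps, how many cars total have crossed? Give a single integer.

Answer: 3

Derivation:
Step 1 [NS]: N:car4-GO,E:wait,S:car1-GO,W:wait | queues: N=0 E=1 S=1 W=0
Step 2 [NS]: N:empty,E:wait,S:car3-GO,W:wait | queues: N=0 E=1 S=0 W=0
Step 3 [NS]: N:empty,E:wait,S:empty,W:wait | queues: N=0 E=1 S=0 W=0
Cars crossed by step 3: 3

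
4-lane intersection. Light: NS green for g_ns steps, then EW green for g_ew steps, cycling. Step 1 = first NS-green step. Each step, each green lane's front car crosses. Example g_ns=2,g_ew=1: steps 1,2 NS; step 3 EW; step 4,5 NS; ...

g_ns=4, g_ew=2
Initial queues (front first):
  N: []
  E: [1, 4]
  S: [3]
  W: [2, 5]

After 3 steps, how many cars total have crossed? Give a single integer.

Step 1 [NS]: N:empty,E:wait,S:car3-GO,W:wait | queues: N=0 E=2 S=0 W=2
Step 2 [NS]: N:empty,E:wait,S:empty,W:wait | queues: N=0 E=2 S=0 W=2
Step 3 [NS]: N:empty,E:wait,S:empty,W:wait | queues: N=0 E=2 S=0 W=2
Cars crossed by step 3: 1

Answer: 1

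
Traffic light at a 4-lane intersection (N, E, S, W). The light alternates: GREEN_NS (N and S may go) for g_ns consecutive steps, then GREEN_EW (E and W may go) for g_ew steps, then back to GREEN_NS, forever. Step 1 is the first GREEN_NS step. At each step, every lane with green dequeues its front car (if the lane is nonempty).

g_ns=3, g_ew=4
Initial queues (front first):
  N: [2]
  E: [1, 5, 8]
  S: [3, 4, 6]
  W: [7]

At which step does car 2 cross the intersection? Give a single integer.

Step 1 [NS]: N:car2-GO,E:wait,S:car3-GO,W:wait | queues: N=0 E=3 S=2 W=1
Step 2 [NS]: N:empty,E:wait,S:car4-GO,W:wait | queues: N=0 E=3 S=1 W=1
Step 3 [NS]: N:empty,E:wait,S:car6-GO,W:wait | queues: N=0 E=3 S=0 W=1
Step 4 [EW]: N:wait,E:car1-GO,S:wait,W:car7-GO | queues: N=0 E=2 S=0 W=0
Step 5 [EW]: N:wait,E:car5-GO,S:wait,W:empty | queues: N=0 E=1 S=0 W=0
Step 6 [EW]: N:wait,E:car8-GO,S:wait,W:empty | queues: N=0 E=0 S=0 W=0
Car 2 crosses at step 1

1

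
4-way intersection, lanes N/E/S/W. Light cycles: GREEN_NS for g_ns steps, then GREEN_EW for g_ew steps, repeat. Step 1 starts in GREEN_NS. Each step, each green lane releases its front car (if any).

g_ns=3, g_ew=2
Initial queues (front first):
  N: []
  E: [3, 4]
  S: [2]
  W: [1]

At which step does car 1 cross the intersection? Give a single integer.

Step 1 [NS]: N:empty,E:wait,S:car2-GO,W:wait | queues: N=0 E=2 S=0 W=1
Step 2 [NS]: N:empty,E:wait,S:empty,W:wait | queues: N=0 E=2 S=0 W=1
Step 3 [NS]: N:empty,E:wait,S:empty,W:wait | queues: N=0 E=2 S=0 W=1
Step 4 [EW]: N:wait,E:car3-GO,S:wait,W:car1-GO | queues: N=0 E=1 S=0 W=0
Step 5 [EW]: N:wait,E:car4-GO,S:wait,W:empty | queues: N=0 E=0 S=0 W=0
Car 1 crosses at step 4

4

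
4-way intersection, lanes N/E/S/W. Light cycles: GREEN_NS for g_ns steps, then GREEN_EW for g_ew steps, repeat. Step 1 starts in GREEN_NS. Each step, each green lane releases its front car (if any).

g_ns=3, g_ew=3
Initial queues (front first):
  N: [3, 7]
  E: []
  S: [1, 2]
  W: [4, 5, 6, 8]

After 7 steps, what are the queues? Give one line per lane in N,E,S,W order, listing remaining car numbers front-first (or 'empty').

Step 1 [NS]: N:car3-GO,E:wait,S:car1-GO,W:wait | queues: N=1 E=0 S=1 W=4
Step 2 [NS]: N:car7-GO,E:wait,S:car2-GO,W:wait | queues: N=0 E=0 S=0 W=4
Step 3 [NS]: N:empty,E:wait,S:empty,W:wait | queues: N=0 E=0 S=0 W=4
Step 4 [EW]: N:wait,E:empty,S:wait,W:car4-GO | queues: N=0 E=0 S=0 W=3
Step 5 [EW]: N:wait,E:empty,S:wait,W:car5-GO | queues: N=0 E=0 S=0 W=2
Step 6 [EW]: N:wait,E:empty,S:wait,W:car6-GO | queues: N=0 E=0 S=0 W=1
Step 7 [NS]: N:empty,E:wait,S:empty,W:wait | queues: N=0 E=0 S=0 W=1

N: empty
E: empty
S: empty
W: 8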